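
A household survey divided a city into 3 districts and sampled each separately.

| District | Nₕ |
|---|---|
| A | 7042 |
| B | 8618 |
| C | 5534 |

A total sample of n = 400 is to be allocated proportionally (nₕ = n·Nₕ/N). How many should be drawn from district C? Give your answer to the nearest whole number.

N = 7042 + 8618 + 5534 = 21194.
n_C = 400·5534/21194 = 104.445... → 104.

104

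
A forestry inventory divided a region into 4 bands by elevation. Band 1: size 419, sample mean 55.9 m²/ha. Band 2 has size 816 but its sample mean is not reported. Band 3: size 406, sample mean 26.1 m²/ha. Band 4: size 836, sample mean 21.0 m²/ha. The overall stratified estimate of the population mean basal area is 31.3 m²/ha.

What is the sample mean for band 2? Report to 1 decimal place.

Σ Nₕx̄ₕ = N·μ, so 816·x̄_2 = 2477·31.3 − (419·55.9 + 406·26.1 + 836·21.0).
= 77530.1 − 51574.7 = 25955.4.
x̄_2 = 25955.4 / 816 = 31.808... → 31.8.

31.8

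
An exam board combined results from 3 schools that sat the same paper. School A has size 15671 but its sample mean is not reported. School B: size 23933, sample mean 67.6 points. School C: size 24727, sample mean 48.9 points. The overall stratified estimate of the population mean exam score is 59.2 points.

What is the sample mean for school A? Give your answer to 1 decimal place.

62.6

Σ Nₕx̄ₕ = N·μ, so 15671·x̄_A = 64331·59.2 − (23933·67.6 + 24727·48.9).
= 3808395.2 − 2827021.1 = 981374.1.
x̄_A = 981374.1 / 15671 = 62.624... → 62.6.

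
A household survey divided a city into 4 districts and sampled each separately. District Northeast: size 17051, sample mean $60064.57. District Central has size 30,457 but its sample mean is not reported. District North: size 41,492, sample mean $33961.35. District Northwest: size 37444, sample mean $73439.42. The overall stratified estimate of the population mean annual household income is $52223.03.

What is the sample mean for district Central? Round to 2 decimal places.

N = 17051 + 30457 + 41492 + 37444 = 126444.
Overall total = μ·N = 52223.03·126444 = 6603288805.32.
Subtract the known strata: 17051·60064.57 + 41492·33961.35 + 37444·73439.42 = 5183150959.75.
Remaining total for district Central: 6603288805.32 − 5183150959.75 = 1420137845.57.
Divide by its size: 1420137845.57 / 30457 = 46627.6339... → 46627.63.

46627.63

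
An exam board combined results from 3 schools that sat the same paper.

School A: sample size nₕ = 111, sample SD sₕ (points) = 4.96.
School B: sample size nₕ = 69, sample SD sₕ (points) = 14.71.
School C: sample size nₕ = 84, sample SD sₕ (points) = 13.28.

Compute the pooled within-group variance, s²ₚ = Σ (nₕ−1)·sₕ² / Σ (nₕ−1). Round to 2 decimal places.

A: (111−1)·4.96² = 110·24.6016 = 2706.176
B: (69−1)·14.71² = 68·216.3841 = 14714.1188
C: (84−1)·13.28² = 83·176.3584 = 14637.7472
Numerator = 32058.042; denominator = Σ(nₕ−1) = 261.
s²ₚ = 32058.042/261 = 122.8277... → 122.83.

122.83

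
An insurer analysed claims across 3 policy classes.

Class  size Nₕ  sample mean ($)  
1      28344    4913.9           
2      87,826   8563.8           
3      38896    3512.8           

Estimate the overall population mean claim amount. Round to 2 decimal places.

N = 155066; weights Wₕ = Nₕ/N = (0.1828, 0.5664, 0.2508).
x̄_st = Σ Wₕ·x̄ₕ = 0.1828·4913.9 + 0.5664·8563.8 + 0.2508·3512.8 ≈ 6629.6786...
→ 6629.68.

6629.68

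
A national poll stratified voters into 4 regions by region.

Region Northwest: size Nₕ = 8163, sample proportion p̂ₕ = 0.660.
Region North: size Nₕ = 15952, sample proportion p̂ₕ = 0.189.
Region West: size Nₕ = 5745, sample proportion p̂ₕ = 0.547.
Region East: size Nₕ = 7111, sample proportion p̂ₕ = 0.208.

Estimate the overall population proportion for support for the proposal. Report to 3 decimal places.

0.352

Wₕ = Nₕ/N with N = 36971: 0.2208, 0.4315, 0.1554, 0.1923.
p̂_st = 0.2208·0.660 + 0.4315·0.189 + 0.1554·0.547 + 0.1923·0.208 ≈ 0.35228... → 0.352.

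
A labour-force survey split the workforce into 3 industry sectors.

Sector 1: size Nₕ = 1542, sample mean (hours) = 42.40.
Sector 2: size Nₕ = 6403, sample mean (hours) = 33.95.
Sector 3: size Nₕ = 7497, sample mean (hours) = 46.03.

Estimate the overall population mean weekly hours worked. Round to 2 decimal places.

40.66

N = 1542 + 6403 + 7497 = 15442.
Weight each subgroup mean by Nₕ/N and sum.
Σ Nₕx̄ₕ = 1542·42.40 + 6403·33.95 + 7497·46.03 = 65380.8 + 217381.85 + 345086.91 = 627849.56.
Divide by N: 627849.56 / 15442 = 40.6586... → 40.66.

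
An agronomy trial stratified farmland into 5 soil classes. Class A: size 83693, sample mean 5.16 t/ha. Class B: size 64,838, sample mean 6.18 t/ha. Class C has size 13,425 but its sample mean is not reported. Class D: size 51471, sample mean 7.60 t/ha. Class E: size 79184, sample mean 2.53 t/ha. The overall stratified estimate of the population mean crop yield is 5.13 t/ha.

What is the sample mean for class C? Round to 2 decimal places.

N = 83693 + 64838 + 13425 + 51471 + 79184 = 292611.
Overall total = μ·N = 5.13·292611 = 1501094.43.
Subtract the known strata: 83693·5.16 + 64838·6.18 + 51471·7.60 + 79184·2.53 = 1424069.84.
Remaining total for class C: 1501094.43 − 1424069.84 = 77024.59.
Divide by its size: 77024.59 / 13425 = 5.7374... → 5.74.

5.74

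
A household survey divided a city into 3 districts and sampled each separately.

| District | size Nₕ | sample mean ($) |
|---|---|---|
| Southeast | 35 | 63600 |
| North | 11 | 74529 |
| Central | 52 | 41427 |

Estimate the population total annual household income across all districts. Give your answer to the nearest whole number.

Population total = Σ Nₕ·x̄ₕ (each stratum's size times its mean).
35·63600 + 11·74529 + 52·41427 = 2226000 + 819819 + 2154204 = 5200023.

5200023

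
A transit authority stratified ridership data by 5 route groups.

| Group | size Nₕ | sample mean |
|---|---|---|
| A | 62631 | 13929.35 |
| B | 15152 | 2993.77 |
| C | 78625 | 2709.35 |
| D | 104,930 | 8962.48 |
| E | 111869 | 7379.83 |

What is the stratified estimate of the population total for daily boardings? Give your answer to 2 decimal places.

2896800595.31

Estimate total by summing Nₕ·x̄ₕ over strata.
62631·13929.35 + 15152·2993.77 + 78625·2709.35 + 104930·8962.48 + 111869·7379.83 = 872409119.85 + 45361603.04 + 213022643.75 + 940433026.4 + 825574202.27 = 2896800595.31.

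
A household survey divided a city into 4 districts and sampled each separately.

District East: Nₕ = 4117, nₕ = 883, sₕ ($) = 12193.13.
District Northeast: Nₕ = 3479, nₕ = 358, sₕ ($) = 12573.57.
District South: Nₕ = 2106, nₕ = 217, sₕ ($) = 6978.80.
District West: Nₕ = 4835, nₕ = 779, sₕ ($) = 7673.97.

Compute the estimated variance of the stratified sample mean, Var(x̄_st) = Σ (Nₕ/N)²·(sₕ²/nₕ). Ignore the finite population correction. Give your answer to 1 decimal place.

51870.4

N = 14537. Term for each stratum: Wₕ²sₕ²/nₕ.
Var(x̄_st) = 13504.6041 + 25292.5990 + 4710.5208 + 8362.6922 = 51870.4161 → 51870.4.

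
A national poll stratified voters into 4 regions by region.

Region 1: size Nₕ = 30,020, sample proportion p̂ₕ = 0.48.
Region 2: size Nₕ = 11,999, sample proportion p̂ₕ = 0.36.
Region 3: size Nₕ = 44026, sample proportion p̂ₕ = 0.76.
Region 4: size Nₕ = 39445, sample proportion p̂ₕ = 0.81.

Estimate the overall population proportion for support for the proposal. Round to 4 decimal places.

0.6705

N = 30020 + 11999 + 44026 + 39445 = 125490.
Overall proportion = Σ (Nₕ/N)·p̂ₕ.
Σ Nₕp̂ₕ = 14409.6 + 4319.64 + 33459.76 + 31950.45 = 84139.45.
84139.45 / 125490 = 0.670487... → 0.6705.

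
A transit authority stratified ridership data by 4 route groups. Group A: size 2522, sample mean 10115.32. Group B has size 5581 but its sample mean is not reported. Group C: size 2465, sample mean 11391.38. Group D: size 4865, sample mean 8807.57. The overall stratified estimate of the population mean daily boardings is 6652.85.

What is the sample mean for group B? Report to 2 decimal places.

1117.01

N = 2522 + 5581 + 2465 + 4865 = 15433.
Overall total = μ·N = 6652.85·15433 = 102673434.05.
Subtract the known strata: 2522·10115.32 + 2465·11391.38 + 4865·8807.57 = 96439416.79.
Remaining total for group B: 102673434.05 − 96439416.79 = 6234017.26.
Divide by its size: 6234017.26 / 5581 = 1117.0072... → 1117.01.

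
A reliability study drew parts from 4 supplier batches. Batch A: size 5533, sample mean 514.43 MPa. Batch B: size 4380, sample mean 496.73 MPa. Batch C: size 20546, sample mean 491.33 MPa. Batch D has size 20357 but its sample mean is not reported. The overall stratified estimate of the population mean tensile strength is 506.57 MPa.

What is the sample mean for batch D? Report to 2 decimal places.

Σ Nₕx̄ₕ = N·μ, so 20357·x̄_D = 50816·506.57 − (5533·514.43 + 4380·496.73 + 20546·491.33).
= 25741861.12 − 15116884.77 = 10624976.35.
x̄_D = 10624976.35 / 20357 = 521.9323... → 521.93.

521.93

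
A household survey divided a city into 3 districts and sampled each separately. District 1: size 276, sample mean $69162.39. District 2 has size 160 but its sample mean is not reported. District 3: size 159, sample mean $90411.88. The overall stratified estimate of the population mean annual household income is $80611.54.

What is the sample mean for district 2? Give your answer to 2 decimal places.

90622.24

Σ Nₕx̄ₕ = N·μ, so 160·x̄_2 = 595·80611.54 − (276·69162.39 + 159·90411.88).
= 47963866.3 − 33464308.56 = 14499557.74.
x̄_2 = 14499557.74 / 160 = 90622.2359... → 90622.24.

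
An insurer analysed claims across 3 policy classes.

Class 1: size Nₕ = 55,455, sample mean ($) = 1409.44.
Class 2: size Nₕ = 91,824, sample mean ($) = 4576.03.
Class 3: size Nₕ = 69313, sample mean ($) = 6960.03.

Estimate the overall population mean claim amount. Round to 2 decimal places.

N = 216592; weights Wₕ = Nₕ/N = (0.2560, 0.4239, 0.3200).
x̄_st = Σ Wₕ·x̄ₕ = 0.2560·1409.44 + 0.4239·4576.03 + 0.3200·6960.03 ≈ 4528.1933...
→ 4528.19.

4528.19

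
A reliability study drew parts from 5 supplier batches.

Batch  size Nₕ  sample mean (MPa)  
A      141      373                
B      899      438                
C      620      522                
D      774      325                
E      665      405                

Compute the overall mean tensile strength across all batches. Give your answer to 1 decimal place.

N = 3099; weights Wₕ = Nₕ/N = (0.0455, 0.2901, 0.2001, 0.2498, 0.2146).
x̄_st = Σ Wₕ·x̄ₕ = 0.0455·373 + 0.2901·438 + 0.2001·522 + 0.2498·325 + 0.2146·405 ≈ 416.544...
→ 416.5.

416.5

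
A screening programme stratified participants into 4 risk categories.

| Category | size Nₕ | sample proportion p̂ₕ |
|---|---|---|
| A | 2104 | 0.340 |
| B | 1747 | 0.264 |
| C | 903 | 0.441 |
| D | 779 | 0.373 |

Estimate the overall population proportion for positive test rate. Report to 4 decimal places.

0.3371

Wₕ = Nₕ/N with N = 5533: 0.3803, 0.3157, 0.1632, 0.1408.
p̂_st = 0.3803·0.340 + 0.3157·0.264 + 0.1632·0.441 + 0.1408·0.373 ≈ 0.337133... → 0.3371.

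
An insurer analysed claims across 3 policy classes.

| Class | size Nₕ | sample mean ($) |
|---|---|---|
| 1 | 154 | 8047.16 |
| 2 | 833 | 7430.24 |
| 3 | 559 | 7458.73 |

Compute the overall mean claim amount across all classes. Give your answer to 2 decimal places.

7501.99

N = 1546; weights Wₕ = Nₕ/N = (0.0996, 0.5388, 0.3616).
x̄_st = Σ Wₕ·x̄ₕ = 0.0996·8047.16 + 0.5388·7430.24 + 0.3616·7458.73 ≈ 7501.9939...
→ 7501.99.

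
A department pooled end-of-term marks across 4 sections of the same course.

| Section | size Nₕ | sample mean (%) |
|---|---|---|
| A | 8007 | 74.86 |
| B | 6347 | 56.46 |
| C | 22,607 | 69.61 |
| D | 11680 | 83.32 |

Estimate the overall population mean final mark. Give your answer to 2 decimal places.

72.05

x̄_st = (Σ Nₕx̄ₕ) / (Σ Nₕ) = (8007·74.86 + 6347·56.46 + 22607·69.61 + 11680·83.32) / 48641
= 3504606.51 / 48641 = 72.0505... → 72.05.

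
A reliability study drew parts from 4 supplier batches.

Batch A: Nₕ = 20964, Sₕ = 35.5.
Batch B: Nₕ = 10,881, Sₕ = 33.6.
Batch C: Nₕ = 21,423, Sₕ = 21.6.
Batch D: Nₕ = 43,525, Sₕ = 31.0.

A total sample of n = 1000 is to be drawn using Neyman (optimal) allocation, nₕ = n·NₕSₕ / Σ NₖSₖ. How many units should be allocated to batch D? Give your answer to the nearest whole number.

462

A: NₕSₕ = 20964·35.5 = 744222
B: NₕSₕ = 10881·33.6 = 365601.6
C: NₕSₕ = 21423·21.6 = 462736.8
D: NₕSₕ = 43525·31.0 = 1349275
Σ NₕSₕ = 2921835.4.
n_D = 1000·1349275/2921835.4 = 461.790... → 462.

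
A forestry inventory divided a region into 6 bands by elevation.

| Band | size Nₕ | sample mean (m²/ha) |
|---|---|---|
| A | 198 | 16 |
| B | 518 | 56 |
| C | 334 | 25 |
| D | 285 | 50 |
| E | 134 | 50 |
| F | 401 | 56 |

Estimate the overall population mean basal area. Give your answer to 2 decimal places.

N = 1870; weights Wₕ = Nₕ/N = (0.1059, 0.2770, 0.1786, 0.1524, 0.0717, 0.2144).
x̄_st = Σ Wₕ·x̄ₕ = 0.1059·16 + 0.2770·56 + 0.1786·25 + 0.1524·50 + 0.0717·50 + 0.2144·56 ≈ 44.8834...
→ 44.88.

44.88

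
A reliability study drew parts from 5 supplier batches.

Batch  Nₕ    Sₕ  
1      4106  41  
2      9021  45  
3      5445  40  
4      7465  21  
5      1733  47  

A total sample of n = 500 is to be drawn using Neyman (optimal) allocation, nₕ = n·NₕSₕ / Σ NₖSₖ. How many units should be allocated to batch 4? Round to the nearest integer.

1: NₕSₕ = 4106·41 = 168346
2: NₕSₕ = 9021·45 = 405945
3: NₕSₕ = 5445·40 = 217800
4: NₕSₕ = 7465·21 = 156765
5: NₕSₕ = 1733·47 = 81451
Σ NₕSₕ = 1030307.
n_4 = 500·156765/1030307 = 76.077... → 76.

76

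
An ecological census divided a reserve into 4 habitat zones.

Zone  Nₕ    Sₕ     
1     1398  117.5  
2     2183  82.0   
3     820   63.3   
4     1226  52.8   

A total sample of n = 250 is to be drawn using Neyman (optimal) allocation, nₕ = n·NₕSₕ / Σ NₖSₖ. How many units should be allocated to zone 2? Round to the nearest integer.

Σ NₕSₕ = 1398·117.5 + 2183·82.0 + 820·63.3 + 1226·52.8 = 459909.8.
Share for 2: 179006/459909.8 = 0.38922.
n_2 = 250 × 0.38922 = 97.305... → 97.

97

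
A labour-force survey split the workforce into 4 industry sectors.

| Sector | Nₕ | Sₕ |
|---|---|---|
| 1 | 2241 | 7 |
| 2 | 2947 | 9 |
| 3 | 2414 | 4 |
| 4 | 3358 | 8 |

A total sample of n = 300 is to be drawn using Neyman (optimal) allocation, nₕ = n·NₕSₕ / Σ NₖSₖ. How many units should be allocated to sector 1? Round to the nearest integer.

Σ NₕSₕ = 2241·7 + 2947·9 + 2414·4 + 3358·8 = 78730.
Share for 1: 15687/78730 = 0.19925.
n_1 = 300 × 0.19925 = 59.775... → 60.

60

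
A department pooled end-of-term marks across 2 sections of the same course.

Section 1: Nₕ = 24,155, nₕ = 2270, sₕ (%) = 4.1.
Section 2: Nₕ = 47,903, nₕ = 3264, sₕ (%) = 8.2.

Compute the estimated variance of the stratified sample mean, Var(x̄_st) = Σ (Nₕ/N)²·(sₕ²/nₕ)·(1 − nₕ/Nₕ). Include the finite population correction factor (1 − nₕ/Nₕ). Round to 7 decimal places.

N = 72058. Term for each stratum: Wₕ²sₕ²/nₕ·(1−nₕ/Nₕ).
Var(x̄_st) = 0.0007539300 + 0.0084837979 = 0.0092377280 → 0.0092377.

0.0092377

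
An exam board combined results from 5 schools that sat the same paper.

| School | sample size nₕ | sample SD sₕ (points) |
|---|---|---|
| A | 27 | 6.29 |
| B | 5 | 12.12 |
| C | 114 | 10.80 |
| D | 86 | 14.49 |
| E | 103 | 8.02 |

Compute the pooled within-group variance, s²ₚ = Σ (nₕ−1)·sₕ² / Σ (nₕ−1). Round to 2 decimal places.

Degrees of freedom: 26 + 4 + 113 + 85 + 102 = 330.
Σ(nₕ−1)sₕ² = 26·39.5641 + 4·146.8944 + 113·116.64 + 85·209.9601 + 102·64.3204 = 39203.8535.
s²ₚ = 39203.8535 / 330 = 118.7996... → 118.80.

118.80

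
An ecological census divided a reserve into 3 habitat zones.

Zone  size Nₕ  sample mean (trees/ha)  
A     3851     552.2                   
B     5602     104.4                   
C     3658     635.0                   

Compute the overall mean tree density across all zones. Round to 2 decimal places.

383.97

x̄_st = (Σ Nₕx̄ₕ) / (Σ Nₕ) = (3851·552.2 + 5602·104.4 + 3658·635.0) / 13111
= 5034201 / 13111 = 383.9677... → 383.97.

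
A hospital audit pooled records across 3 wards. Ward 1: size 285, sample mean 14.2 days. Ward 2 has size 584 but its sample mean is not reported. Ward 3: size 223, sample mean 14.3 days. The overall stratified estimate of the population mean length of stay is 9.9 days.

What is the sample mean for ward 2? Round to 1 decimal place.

N = 285 + 584 + 223 = 1092.
Overall total = μ·N = 9.9·1092 = 10810.8.
Subtract the known strata: 285·14.2 + 223·14.3 = 7235.9.
Remaining total for ward 2: 10810.8 − 7235.9 = 3574.9.
Divide by its size: 3574.9 / 584 = 6.121... → 6.1.

6.1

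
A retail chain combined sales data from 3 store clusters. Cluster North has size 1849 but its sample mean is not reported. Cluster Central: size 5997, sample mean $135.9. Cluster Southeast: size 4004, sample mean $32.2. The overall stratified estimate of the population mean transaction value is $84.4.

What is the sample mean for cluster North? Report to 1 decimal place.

N = 1849 + 5997 + 4004 = 11850.
Overall total = μ·N = 84.4·11850 = 1000140.
Subtract the known strata: 5997·135.9 + 4004·32.2 = 943921.1.
Remaining total for cluster North: 1000140 − 943921.1 = 56218.9.
Divide by its size: 56218.9 / 1849 = 30.405... → 30.4.

30.4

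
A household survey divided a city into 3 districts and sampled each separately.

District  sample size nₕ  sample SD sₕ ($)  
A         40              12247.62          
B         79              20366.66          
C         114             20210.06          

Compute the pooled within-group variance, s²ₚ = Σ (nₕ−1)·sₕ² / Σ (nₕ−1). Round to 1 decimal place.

366778636.8

Degrees of freedom: 39 + 78 + 113 = 230.
Σ(nₕ−1)sₕ² = 39·150004195.6644 + 78·414800839.5556 + 113·408446525.2036 = 84359086464.2552.
s²ₚ = 84359086464.2552 / 230 = 366778636.801... → 366778636.8.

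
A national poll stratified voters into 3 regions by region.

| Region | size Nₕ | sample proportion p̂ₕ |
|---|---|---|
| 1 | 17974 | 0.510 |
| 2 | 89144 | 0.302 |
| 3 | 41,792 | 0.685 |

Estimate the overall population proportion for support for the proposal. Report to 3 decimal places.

Wₕ = Nₕ/N with N = 148910: 0.1207, 0.5986, 0.2807.
p̂_st = 0.1207·0.510 + 0.5986·0.302 + 0.2807·0.685 ≈ 0.43460... → 0.435.

0.435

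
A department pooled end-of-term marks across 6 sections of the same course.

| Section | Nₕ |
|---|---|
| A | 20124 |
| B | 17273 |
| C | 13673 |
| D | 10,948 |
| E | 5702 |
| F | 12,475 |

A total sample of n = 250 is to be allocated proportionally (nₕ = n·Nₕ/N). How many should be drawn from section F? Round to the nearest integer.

39

N = 20124 + 17273 + 13673 + 10948 + 5702 + 12475 = 80195.
n_F = 250·12475/80195 = 38.890... → 39.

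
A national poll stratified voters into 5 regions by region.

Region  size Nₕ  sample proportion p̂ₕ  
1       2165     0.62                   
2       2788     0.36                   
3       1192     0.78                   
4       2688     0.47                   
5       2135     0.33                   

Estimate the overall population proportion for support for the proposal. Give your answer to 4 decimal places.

Wₕ = Nₕ/N with N = 10968: 0.1974, 0.2542, 0.1087, 0.2451, 0.1947.
p̂_st = 0.1974·0.62 + 0.2542·0.36 + 0.1087·0.78 + 0.2451·0.47 + 0.1947·0.33 ≈ 0.478086... → 0.4781.

0.4781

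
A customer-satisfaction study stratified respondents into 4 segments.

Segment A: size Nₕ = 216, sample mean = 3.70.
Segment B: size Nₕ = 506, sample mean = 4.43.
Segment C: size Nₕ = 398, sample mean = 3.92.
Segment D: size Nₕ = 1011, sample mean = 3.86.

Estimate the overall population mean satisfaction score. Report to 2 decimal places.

3.99

N = 216 + 506 + 398 + 1011 = 2131.
Overall mean = Σ (Nₕ/N)·x̄ₕ — weight by population share, not a simple average.
Σ Nₕx̄ₕ = 216·3.70 + 506·4.43 + 398·3.92 + 1011·3.86 = 799.2 + 2241.58 + 1560.16 + 3902.46 = 8503.4.
Divide by N: 8503.4 / 2131 = 3.9903... → 3.99.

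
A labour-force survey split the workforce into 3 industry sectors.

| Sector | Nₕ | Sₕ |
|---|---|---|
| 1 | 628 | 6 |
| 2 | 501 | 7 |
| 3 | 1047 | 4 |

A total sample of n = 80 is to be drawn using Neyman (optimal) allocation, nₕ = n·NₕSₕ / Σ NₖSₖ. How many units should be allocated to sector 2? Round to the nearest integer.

24

1: NₕSₕ = 628·6 = 3768
2: NₕSₕ = 501·7 = 3507
3: NₕSₕ = 1047·4 = 4188
Σ NₕSₕ = 11463.
n_2 = 80·3507/11463 = 24.475... → 24.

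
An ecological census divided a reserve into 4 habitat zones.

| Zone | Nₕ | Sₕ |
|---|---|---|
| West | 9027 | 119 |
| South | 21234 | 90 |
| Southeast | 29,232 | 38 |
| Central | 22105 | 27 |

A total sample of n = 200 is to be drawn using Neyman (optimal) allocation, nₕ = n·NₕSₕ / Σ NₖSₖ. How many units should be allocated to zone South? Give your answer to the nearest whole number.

West: NₕSₕ = 9027·119 = 1074213
South: NₕSₕ = 21234·90 = 1911060
Southeast: NₕSₕ = 29232·38 = 1110816
Central: NₕSₕ = 22105·27 = 596835
Σ NₕSₕ = 4692924.
n_South = 200·1911060/4692924 = 81.444... → 81.

81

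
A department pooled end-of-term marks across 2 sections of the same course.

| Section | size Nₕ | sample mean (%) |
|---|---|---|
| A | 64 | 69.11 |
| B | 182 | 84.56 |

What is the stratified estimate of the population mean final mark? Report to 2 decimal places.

80.54

x̄_st = (Σ Nₕx̄ₕ) / (Σ Nₕ) = (64·69.11 + 182·84.56) / 246
= 19812.96 / 246 = 80.5405... → 80.54.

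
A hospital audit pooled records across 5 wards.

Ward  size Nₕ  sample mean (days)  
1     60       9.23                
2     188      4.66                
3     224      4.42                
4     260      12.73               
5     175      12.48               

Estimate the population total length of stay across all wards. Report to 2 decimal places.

1: 60·9.23 = 553.8
2: 188·4.66 = 876.08
3: 224·4.42 = 990.08
4: 260·12.73 = 3309.8
5: 175·12.48 = 2184
τ̂ = Σ Nₕx̄ₕ = 7913.76.

7913.76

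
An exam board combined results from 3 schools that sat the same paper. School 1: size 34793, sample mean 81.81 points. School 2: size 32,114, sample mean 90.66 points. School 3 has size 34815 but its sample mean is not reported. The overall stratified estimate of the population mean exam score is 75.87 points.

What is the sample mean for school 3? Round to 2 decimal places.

56.29

N = 34793 + 32114 + 34815 = 101722.
Overall total = μ·N = 75.87·101722 = 7717648.14.
Subtract the known strata: 34793·81.81 + 32114·90.66 = 5757870.57.
Remaining total for school 3: 7717648.14 − 5757870.57 = 1959777.57.
Divide by its size: 1959777.57 / 34815 = 56.2912... → 56.29.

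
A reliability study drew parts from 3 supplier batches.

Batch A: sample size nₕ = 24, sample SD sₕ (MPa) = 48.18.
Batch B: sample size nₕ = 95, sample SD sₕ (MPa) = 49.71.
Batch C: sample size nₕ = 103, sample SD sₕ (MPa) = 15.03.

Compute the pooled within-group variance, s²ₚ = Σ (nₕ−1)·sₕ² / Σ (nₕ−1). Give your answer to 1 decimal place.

A: (24−1)·48.18² = 23·2321.3124 = 53390.1852
B: (95−1)·49.71² = 94·2471.0841 = 232281.9054
C: (103−1)·15.03² = 102·225.9009 = 23041.8918
Numerator = 308713.9824; denominator = Σ(nₕ−1) = 219.
s²ₚ = 308713.9824/219 = 1409.653... → 1409.7.

1409.7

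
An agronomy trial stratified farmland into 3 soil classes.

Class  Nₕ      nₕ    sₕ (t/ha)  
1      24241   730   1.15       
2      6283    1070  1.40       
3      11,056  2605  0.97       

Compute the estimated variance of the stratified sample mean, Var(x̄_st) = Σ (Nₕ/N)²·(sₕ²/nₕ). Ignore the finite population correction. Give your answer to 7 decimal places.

0.0006831

N = 41580; Wₕ = Nₕ/N.
class 1: (24241/41580)²·1.15²/730 = 0.0006157507
class 2: (6283/41580)²·1.40²/1070 = 0.0000418251
class 3: (11056/41580)²·0.97²/2605 = 0.0000255366
Sum = 0.0006831124 → 0.0006831.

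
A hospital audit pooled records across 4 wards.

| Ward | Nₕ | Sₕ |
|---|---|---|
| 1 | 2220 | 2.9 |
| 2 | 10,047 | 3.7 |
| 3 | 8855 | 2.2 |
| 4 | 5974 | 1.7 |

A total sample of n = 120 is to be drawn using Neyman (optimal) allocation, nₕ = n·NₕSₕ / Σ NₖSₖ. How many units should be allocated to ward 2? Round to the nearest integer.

Σ NₕSₕ = 2220·2.9 + 10047·3.7 + 8855·2.2 + 5974·1.7 = 73248.7.
Share for 2: 37173.9/73248.7 = 0.50750.
n_2 = 120 × 0.50750 = 60.900... → 61.

61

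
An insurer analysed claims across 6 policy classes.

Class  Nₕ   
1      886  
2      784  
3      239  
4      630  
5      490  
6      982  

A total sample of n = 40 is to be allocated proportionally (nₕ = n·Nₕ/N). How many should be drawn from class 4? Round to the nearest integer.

6

Share of class 4 = 630/4011 = 0.15707.
Allocate 40 × 0.15707 = 6.283... → 6.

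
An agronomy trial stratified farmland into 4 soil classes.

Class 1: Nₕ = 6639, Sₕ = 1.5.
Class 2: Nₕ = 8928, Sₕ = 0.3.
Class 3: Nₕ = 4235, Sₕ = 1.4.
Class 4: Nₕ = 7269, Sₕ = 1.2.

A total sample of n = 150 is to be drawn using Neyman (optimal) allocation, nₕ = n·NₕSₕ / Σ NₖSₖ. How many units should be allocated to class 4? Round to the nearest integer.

1: NₕSₕ = 6639·1.5 = 9958.5
2: NₕSₕ = 8928·0.3 = 2678.4
3: NₕSₕ = 4235·1.4 = 5929
4: NₕSₕ = 7269·1.2 = 8722.8
Σ NₕSₕ = 27288.7.
n_4 = 150·8722.8/27288.7 = 47.947... → 48.

48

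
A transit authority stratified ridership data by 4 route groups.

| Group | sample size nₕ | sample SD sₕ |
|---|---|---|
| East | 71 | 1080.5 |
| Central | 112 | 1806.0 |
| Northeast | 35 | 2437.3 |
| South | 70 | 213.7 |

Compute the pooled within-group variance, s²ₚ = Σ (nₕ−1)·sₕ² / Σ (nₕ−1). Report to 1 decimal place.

East: (71−1)·1080.5² = 70·1167480.25 = 81723617.5
Central: (112−1)·1806.0² = 111·3261636 = 362041596
Northeast: (35−1)·2437.3² = 34·5940431.29 = 201974663.86
South: (70−1)·213.7² = 69·45667.69 = 3151070.61
Numerator = 648890947.97; denominator = Σ(nₕ−1) = 284.
s²ₚ = 648890947.97/284 = 2284827.282... → 2284827.3.

2284827.3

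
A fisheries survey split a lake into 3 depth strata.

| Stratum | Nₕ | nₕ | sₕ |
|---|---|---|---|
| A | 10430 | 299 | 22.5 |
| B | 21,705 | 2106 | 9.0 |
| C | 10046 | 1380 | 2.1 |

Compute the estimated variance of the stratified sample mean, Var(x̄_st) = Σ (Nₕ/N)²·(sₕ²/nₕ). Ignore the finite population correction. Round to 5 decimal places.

N = 42181; Wₕ = Nₕ/N.
stratum A: (10430/42181)²·22.5²/299 = 0.10352106
stratum B: (21705/42181)²·9.0²/2106 = 0.01018386
stratum C: (10046/42181)²·2.1²/1380 = 0.00018126
Sum = 0.11388619 → 0.11389.

0.11389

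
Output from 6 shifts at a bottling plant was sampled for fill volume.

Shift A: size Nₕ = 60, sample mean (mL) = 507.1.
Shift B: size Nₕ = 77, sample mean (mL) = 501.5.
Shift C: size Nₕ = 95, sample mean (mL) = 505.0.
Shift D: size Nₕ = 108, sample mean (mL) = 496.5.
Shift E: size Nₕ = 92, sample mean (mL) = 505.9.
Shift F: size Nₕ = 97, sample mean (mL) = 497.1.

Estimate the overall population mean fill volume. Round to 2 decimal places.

501.70

x̄_st = (Σ Nₕx̄ₕ) / (Σ Nₕ) = (60·507.1 + 77·501.5 + 95·505.0 + 108·496.5 + 92·505.9 + 97·497.1) / 529
= 265400 / 529 = 501.7013... → 501.70.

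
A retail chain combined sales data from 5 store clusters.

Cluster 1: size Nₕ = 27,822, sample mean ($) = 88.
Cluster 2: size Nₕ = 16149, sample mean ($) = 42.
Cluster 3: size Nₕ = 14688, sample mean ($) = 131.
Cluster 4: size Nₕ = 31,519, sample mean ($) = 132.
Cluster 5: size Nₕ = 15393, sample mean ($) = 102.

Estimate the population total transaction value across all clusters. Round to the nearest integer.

10781316

Population total = Σ Nₕ·x̄ₕ (each stratum's size times its mean).
27822·88 + 16149·42 + 14688·131 + 31519·132 + 15393·102 = 2448336 + 678258 + 1924128 + 4160508 + 1570086 = 10781316.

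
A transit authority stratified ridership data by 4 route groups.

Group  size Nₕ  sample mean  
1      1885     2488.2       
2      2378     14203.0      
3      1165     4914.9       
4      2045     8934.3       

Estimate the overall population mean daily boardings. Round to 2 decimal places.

8358.29

N = 1885 + 2378 + 1165 + 2045 = 7473.
The stratified mean weights each stratum mean by its population share Nₕ/N.
Σ Nₕx̄ₕ = 1885·2488.2 + 2378·14203.0 + 1165·4914.9 + 2045·8934.3 = 4690257 + 33774734 + 5725858.5 + 18270643.5 = 62461493.
Divide by N: 62461493 / 7473 = 8358.2889... → 8358.29.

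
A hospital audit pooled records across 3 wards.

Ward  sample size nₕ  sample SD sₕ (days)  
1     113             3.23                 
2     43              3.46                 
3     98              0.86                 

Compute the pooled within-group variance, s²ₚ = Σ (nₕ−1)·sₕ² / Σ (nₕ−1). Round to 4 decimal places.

6.9444

1: (113−1)·3.23² = 112·10.4329 = 1168.4848
2: (43−1)·3.46² = 42·11.9716 = 502.8072
3: (98−1)·0.86² = 97·0.7396 = 71.7412
Numerator = 1743.0332; denominator = Σ(nₕ−1) = 251.
s²ₚ = 1743.0332/251 = 6.944355... → 6.9444.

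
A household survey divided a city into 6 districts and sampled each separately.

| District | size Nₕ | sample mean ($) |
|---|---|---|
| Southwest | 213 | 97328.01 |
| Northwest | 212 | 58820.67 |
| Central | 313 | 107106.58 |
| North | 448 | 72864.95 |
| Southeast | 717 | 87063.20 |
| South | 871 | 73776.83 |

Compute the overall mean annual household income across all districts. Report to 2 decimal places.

81489.78

x̄_st = (Σ Nₕx̄ₕ) / (Σ Nₕ) = (213·97328.01 + 212·58820.67 + 313·107106.58 + 448·72864.95 + 717·87063.20 + 871·73776.83) / 2774
= 226052638.64 / 2774 = 81489.7760... → 81489.78.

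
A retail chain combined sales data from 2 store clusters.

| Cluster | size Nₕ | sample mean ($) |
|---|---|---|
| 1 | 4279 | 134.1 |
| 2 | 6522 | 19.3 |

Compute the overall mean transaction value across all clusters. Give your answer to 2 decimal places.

64.78

N = 4279 + 6522 = 10801.
Weight each subgroup mean by Nₕ/N and sum.
Σ Nₕx̄ₕ = 4279·134.1 + 6522·19.3 = 573813.9 + 125874.6 = 699688.5.
Divide by N: 699688.5 / 10801 = 64.7800... → 64.78.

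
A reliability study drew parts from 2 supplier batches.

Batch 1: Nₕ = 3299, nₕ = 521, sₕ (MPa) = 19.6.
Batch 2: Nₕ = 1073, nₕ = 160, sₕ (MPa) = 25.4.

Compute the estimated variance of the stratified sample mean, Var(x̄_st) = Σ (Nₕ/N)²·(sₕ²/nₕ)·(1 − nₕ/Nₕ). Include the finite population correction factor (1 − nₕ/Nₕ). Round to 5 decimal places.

0.56019

N = 4372; Wₕ = Nₕ/N.
batch 1: (3299/4372)²·19.6²/521·(1 − 521/3299) = 0.35353195
batch 2: (1073/4372)²·25.4²/160·(1 − 160/1073) = 0.20666058
Sum = 0.56019253 → 0.56019.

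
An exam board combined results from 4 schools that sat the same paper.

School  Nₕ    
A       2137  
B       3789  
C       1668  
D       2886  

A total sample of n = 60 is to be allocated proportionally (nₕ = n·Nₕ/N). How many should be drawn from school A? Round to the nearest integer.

N = 2137 + 3789 + 1668 + 2886 = 10480.
n_A = 60·2137/10480 = 12.235... → 12.

12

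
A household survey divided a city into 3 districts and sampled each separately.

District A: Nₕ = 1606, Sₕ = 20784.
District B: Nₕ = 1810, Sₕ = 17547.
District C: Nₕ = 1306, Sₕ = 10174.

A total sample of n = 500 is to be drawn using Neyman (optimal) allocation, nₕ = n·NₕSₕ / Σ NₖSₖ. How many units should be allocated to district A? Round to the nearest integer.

213

A: NₕSₕ = 1606·20784 = 33379104
B: NₕSₕ = 1810·17547 = 31760070
C: NₕSₕ = 1306·10174 = 13287244
Σ NₕSₕ = 78426418.
n_A = 500·33379104/78426418 = 212.805... → 213.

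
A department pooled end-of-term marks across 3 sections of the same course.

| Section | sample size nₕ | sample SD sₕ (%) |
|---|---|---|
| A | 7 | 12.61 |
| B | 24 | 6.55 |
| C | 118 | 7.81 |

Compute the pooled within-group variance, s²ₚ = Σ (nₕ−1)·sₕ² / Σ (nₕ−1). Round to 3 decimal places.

62.174

Degrees of freedom: 6 + 23 + 117 = 146.
Σ(nₕ−1)sₕ² = 6·159.0121 + 23·42.9025 + 117·60.9961 = 9077.3738.
s²ₚ = 9077.3738 / 146 = 62.17379... → 62.174.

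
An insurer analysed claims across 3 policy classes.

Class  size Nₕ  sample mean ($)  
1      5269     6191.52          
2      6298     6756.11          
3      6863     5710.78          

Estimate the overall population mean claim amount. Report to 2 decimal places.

N = 5269 + 6298 + 6863 = 18430.
The stratified mean weights each stratum mean by its population share Nₕ/N.
Σ Nₕx̄ₕ = 5269·6191.52 + 6298·6756.11 + 6863·5710.78 = 32623118.88 + 42549980.78 + 39193083.14 = 114366182.8.
Divide by N: 114366182.8 / 18430 = 6205.4359... → 6205.44.

6205.44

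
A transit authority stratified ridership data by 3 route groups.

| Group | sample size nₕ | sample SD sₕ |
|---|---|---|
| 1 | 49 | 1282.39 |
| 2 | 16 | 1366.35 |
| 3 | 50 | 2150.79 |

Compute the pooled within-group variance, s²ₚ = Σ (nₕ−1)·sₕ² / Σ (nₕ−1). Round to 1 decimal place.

2978659.2

Degrees of freedom: 48 + 15 + 49 = 112.
Σ(nₕ−1)sₕ² = 48·1644524.1121 + 15·1866912.3225 + 49·4625897.6241 = 333609825.7992.
s²ₚ = 333609825.7992 / 112 = 2978659.159... → 2978659.2.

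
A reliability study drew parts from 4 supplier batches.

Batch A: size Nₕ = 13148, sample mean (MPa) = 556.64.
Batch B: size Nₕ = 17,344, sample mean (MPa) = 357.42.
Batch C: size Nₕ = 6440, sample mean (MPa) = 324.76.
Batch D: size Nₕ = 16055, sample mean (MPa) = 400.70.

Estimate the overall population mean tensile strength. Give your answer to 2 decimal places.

x̄_st = (Σ Nₕx̄ₕ) / (Σ Nₕ) = (13148·556.64 + 17344·357.42 + 6440·324.76 + 16055·400.70) / 52987
= 22042488.1 / 52987 = 415.9980... → 416.00.

416.00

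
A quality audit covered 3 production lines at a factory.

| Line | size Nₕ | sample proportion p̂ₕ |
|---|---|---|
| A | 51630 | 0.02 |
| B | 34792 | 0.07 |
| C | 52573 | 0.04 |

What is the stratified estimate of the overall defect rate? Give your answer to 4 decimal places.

0.0401

N = 51630 + 34792 + 52573 = 138995.
Overall proportion = Σ (Nₕ/N)·p̂ₕ.
Σ Nₕp̂ₕ = 1032.6 + 2435.44 + 2102.92 = 5570.96.
5570.96 / 138995 = 0.040080... → 0.0401.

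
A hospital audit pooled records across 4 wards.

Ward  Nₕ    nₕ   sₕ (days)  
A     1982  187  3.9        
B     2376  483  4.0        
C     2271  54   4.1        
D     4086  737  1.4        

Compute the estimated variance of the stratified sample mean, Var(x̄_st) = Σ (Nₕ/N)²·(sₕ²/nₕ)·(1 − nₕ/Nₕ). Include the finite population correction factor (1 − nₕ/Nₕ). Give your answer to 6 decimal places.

0.017786

N = 10715. Term for each stratum: Wₕ²sₕ²/nₕ·(1−nₕ/Nₕ).
Var(x̄_st) = 0.002520411 + 0.001297734 + 0.013651250 + 0.000316970 = 0.017786365 → 0.017786.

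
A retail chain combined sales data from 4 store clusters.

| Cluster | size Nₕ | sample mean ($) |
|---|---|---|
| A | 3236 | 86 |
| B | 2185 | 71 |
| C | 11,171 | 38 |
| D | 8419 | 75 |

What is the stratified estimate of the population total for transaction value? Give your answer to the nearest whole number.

1489354

A: 3236·86 = 278296
B: 2185·71 = 155135
C: 11171·38 = 424498
D: 8419·75 = 631425
τ̂ = Σ Nₕx̄ₕ = 1489354.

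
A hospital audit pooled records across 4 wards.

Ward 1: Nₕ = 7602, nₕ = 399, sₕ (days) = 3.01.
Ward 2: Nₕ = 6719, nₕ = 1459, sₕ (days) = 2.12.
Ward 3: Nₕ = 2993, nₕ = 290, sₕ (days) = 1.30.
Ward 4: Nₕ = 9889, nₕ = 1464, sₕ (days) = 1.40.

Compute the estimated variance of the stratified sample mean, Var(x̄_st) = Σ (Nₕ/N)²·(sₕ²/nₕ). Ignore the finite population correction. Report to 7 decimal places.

N = 27203; Wₕ = Nₕ/N.
ward 1: (7602/27203)²·3.01²/399 = 0.0017733000
ward 2: (6719/27203)²·2.12²/1459 = 0.0001879283
ward 3: (2993/27203)²·1.30²/290 = 0.0000705454
ward 4: (9889/27203)²·1.40²/1464 = 0.0001769238
Sum = 0.0022086974 → 0.0022087.

0.0022087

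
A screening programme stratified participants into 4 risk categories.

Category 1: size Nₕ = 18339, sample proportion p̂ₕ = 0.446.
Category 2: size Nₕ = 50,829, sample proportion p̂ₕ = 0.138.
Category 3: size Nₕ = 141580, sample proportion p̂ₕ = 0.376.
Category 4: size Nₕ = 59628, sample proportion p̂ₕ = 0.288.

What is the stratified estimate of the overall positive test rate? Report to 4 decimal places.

Wₕ = Nₕ/N with N = 270376: 0.0678, 0.1880, 0.5236, 0.2205.
p̂_st = 0.0678·0.446 + 0.1880·0.138 + 0.5236·0.376 + 0.2205·0.288 ≈ 0.316598... → 0.3166.

0.3166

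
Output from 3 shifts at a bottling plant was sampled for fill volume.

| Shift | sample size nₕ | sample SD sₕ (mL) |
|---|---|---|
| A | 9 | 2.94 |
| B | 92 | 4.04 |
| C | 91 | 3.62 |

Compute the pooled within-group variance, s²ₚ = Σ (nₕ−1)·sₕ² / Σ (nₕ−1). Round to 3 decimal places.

A: (9−1)·2.94² = 8·8.6436 = 69.1488
B: (92−1)·4.04² = 91·16.3216 = 1485.2656
C: (91−1)·3.62² = 90·13.1044 = 1179.396
Numerator = 2733.8104; denominator = Σ(nₕ−1) = 189.
s²ₚ = 2733.8104/189 = 14.46461... → 14.465.

14.465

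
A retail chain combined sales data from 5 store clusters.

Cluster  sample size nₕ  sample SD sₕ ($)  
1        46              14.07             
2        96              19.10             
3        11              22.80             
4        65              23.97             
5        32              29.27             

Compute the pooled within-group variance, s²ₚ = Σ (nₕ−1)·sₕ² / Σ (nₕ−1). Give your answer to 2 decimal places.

457.53

Degrees of freedom: 45 + 95 + 10 + 64 + 31 = 245.
Σ(nₕ−1)sₕ² = 45·197.9649 + 95·364.81 + 10·519.84 + 64·574.5609 + 31·856.7329 = 112094.388.
s²ₚ = 112094.388 / 245 = 457.5281... → 457.53.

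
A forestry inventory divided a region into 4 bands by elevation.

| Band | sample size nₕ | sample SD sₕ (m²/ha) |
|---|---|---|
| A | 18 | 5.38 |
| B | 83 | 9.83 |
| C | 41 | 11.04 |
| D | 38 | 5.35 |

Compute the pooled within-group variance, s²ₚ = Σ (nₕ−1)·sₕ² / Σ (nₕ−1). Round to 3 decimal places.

81.534

Degrees of freedom: 17 + 82 + 40 + 37 = 176.
Σ(nₕ−1)sₕ² = 17·28.9444 + 82·96.6289 + 40·121.8816 + 37·28.6225 = 14349.9211.
s²ₚ = 14349.9211 / 176 = 81.53364... → 81.534.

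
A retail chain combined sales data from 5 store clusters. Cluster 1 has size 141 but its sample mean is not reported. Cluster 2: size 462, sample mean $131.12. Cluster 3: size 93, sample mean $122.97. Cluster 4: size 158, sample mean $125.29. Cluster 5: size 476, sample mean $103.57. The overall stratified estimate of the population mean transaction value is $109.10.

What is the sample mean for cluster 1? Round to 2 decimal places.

28.33

Σ Nₕx̄ₕ = N·μ, so 141·x̄_1 = 1330·109.10 − (462·131.12 + 93·122.97 + 158·125.29 + 476·103.57).
= 145103 − 141108.79 = 3994.21.
x̄_1 = 3994.21 / 141 = 28.3277... → 28.33.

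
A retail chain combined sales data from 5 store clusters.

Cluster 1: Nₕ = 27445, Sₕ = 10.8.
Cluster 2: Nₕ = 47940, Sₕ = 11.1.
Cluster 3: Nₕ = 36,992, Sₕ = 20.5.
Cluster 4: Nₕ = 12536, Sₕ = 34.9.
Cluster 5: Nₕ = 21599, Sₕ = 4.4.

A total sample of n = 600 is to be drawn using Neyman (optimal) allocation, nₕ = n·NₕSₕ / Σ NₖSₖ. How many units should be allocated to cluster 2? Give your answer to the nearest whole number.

1: NₕSₕ = 27445·10.8 = 296406
2: NₕSₕ = 47940·11.1 = 532134
3: NₕSₕ = 36992·20.5 = 758336
4: NₕSₕ = 12536·34.9 = 437506.4
5: NₕSₕ = 21599·4.4 = 95035.6
Σ NₕSₕ = 2119418.
n_2 = 600·532134/2119418 = 150.645... → 151.

151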